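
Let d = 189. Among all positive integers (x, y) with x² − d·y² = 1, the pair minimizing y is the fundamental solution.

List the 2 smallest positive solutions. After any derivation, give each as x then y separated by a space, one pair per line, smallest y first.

d=189: √d = [13; 1,2,1,26] (ℓ=4, even), read p_3/q_3
k=0  a_k=13  p_k/q_k = 13/1
k=1  a_k=1  p_k/q_k = 14/1
k=2  a_k=2  p_k/q_k = 41/3
k=3  a_k=1  p_k/q_k = 55/4
fundamental: x₁=55, y₁=4  (since 3025 − 189·16 = 1)
(x_2, y_2) = (55·55 + 189·4·4, 55·4 + 4·55) = (6049, 440)

55 4
6049 440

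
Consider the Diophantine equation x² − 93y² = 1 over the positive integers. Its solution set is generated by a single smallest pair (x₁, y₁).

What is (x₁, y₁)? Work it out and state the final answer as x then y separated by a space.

[9; 1,1,1,4,6,4,1,1,1,18] for √93; ℓ=10 ⇒ convergent index 9
step 0: (9, 1)  from 9·(1,0) + (0,1)
…
step 2: (19, 2)  from 1·(10,1) + (9,1)
…
step 7: (4330, 449)  from 1·(3491,362) + (839,87)
step 8: (7821, 811)  from 1·(4330,449) + (3491,362)
step 9: (12151, 1260)  from 1·(7821,811) + (4330,449)
(x₁, y₁) = (12151, 1260);  12151² − 93·1260² = 1 ✓

12151 1260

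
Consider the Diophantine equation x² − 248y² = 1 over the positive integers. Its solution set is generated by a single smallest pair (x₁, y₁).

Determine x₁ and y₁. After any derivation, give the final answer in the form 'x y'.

d=248: √d = [15; 1,2,1,30] (ℓ=4, even), read p_3/q_3
k=0  a_k=15  p_k/q_k = 15/1
k=1  a_k=1  p_k/q_k = 16/1
k=2  a_k=2  p_k/q_k = 47/3
k=3  a_k=1  p_k/q_k = 63/4
→ (63, 4).  Check: 63²=3969, 248·4²=3968, difference 1.

63 4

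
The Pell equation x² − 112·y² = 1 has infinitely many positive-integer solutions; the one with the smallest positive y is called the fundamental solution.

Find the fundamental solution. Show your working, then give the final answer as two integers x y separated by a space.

127 12

√112 = [10; 1,1,2,1,1,20, …], period ℓ=6 (even) → k=5
k=0  a_k=10  p_k/q_k = 10/1
k=1  a_k=1  p_k/q_k = 11/1
…
k=4  a_k=1  p_k/q_k = 74/7
k=5  a_k=1  p_k/q_k = 127/12
→ (127, 12).  Check: 127²=16129, 112·12²=16128, difference 1.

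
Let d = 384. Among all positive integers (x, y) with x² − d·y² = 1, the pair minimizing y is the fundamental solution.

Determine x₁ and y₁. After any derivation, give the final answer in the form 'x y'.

4801 245

d=384: √d = [19; 1,1,2,9,2,1,1,38] (ℓ=8, even), read p_7/q_7
k=0  a_k=19  p_k/q_k = 19/1
…
k=4  a_k=9  p_k/q_k = 921/47
…
k=6  a_k=1  p_k/q_k = 2861/146
k=7  a_k=1  p_k/q_k = 4801/245
→ (4801, 245).  Check: 4801²=23049601, 384·245²=23049600, difference 1.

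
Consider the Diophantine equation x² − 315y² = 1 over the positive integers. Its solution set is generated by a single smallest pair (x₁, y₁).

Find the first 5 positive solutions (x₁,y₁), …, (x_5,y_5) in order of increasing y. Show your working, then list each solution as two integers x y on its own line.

71 4
10081 568
1431431 80652
203253121 11452016
28860511751 1626105620

d=315: √d = [17; 1,2,1,34] (ℓ=4, even), read p_3/q_3
i=0: a=17 ⇒ p=17, q=1
i=1: a=1 ⇒ p=18, q=1
i=2: a=2 ⇒ p=53, q=3
i=3: a=1 ⇒ p=71, q=4
fundamental: x₁=71, y₁=4  (since 5041 − 315·16 = 1)
n=2: (71,4)∘(71,4) = (71·71+315·4·4, 71·4+4·71) = (10081,568)
n=3: (10081,568)∘(71,4) = (71·10081+315·4·568, 71·568+4·10081) = (1431431,80652)
n=4: (1431431,80652)∘(71,4) = (71·1431431+315·4·80652, 71·80652+4·1431431) = (203253121,11452016)
n=5: (203253121,11452016)∘(71,4) = (71·203253121+315·4·11452016, 71·11452016+4·203253121) = (28860511751,1626105620)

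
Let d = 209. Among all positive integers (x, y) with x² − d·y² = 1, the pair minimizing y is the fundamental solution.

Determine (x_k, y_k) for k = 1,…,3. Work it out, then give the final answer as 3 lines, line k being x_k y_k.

46551 3220
4333991201 299788440
403503248748951 27910903337660

d=209: √d = [14; 2,5,3,2,3,5,2,28] (ℓ=8, even), read p_7/q_7
i=0: a=14 ⇒ p=14, q=1
…
i=2: a=5 ⇒ p=159, q=11
i=3: a=3 ⇒ p=506, q=35
i=4: a=2 ⇒ p=1171, q=81
i=5: a=3 ⇒ p=4019, q=278
i=6: a=5 ⇒ p=21266, q=1471
i=7: a=2 ⇒ p=46551, q=3220
fundamental: x₁=46551, y₁=3220  (since 2166995601 − 209·10368400 = 1)
k=2:  x_2 = 46551·46551+209·3220·3220 = 4333991201,  y_2 = 46551·3220+3220·46551 = 299788440
k=3:  x_3 = 46551·4333991201+209·3220·299788440 = 403503248748951,  y_3 = 46551·299788440+3220·4333991201 = 27910903337660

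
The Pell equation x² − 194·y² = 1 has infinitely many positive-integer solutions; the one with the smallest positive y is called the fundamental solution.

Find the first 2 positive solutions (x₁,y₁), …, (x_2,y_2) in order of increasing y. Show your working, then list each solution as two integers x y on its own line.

195 14
76049 5460

√194 = [13; 1,12,1,26, …], period ℓ=4 (even) → k=3
k=0  a_k=13  p_k/q_k = 13/1
k=1  a_k=1  p_k/q_k = 14/1
k=2  a_k=12  p_k/q_k = 181/13
k=3  a_k=1  p_k/q_k = 195/14
→ (195, 14).  Check: 195²=38025, 194·14²=38024, difference 1.
(195+14√194)^2 = 76049 + 5460√194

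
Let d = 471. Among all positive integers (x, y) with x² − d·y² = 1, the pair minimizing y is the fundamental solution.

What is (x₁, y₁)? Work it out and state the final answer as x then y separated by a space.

√471 → a₀=21, period (1,2,2,1,3,…,2,1,42); ℓ=14 even so k=13
a_0=21:  p_0=21·1+0=21,  q_0=21·0+1=1
a_1=1:  p_1=1·21+1=22,  q_1=1·1+0=1
a_2=2:  p_2=2·22+21=65,  q_2=2·1+1=3
a_3=2:  p_3=2·65+22=152,  q_3=2·3+1=7
a_4=1:  p_4=1·152+65=217,  q_4=1·7+3=10
a_5=3:  p_5=3·217+152=803,  q_5=3·10+7=37
…
a_7=14:  p_7=14·3429+803=48809,  q_7=14·158+37=2249
…
a_9=3:  p_9=3·198665+48809=644804,  q_9=3·9154+2249=29711
a_10=1:  p_10=1·644804+198665=843469,  q_10=1·29711+9154=38865
a_11=2:  p_11=2·843469+644804=2331742,  q_11=2·38865+29711=107441
a_12=2:  p_12=2·2331742+843469=5506953,  q_12=2·107441+38865=253747
a_13=1:  p_13=1·5506953+2331742=7838695,  q_13=1·253747+107441=361188
fundamental: x₁=7838695, y₁=361188  (since 61445139303025 − 471·130456771344 = 1)

7838695 361188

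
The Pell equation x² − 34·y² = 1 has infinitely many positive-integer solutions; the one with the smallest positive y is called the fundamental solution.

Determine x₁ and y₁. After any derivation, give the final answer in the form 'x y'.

[5; 1,4,1,10] for √34; ℓ=4 ⇒ convergent index 3
step 0: (5, 1)  from 5·(1,0) + (0,1)
…
step 2: (29, 5)  from 4·(6,1) + (5,1)
step 3: (35, 6)  from 1·(29,5) + (6,1)
fundamental: x₁=35, y₁=6  (since 1225 − 34·36 = 1)

35 6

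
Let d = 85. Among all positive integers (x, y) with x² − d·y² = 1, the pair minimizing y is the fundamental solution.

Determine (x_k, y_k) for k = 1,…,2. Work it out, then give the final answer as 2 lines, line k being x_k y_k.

√85 = [9; 4,1,1,4,18, …], period ℓ=5 (odd) → k=9
i=0: a=9 ⇒ p=9, q=1
i=1: a=4 ⇒ p=37, q=4
i=2: a=1 ⇒ p=46, q=5
i=3: a=1 ⇒ p=83, q=9
i=4: a=4 ⇒ p=378, q=41
i=5: a=18 ⇒ p=6887, q=747
i=6: a=4 ⇒ p=27926, q=3029
i=7: a=1 ⇒ p=34813, q=3776
i=8: a=1 ⇒ p=62739, q=6805
i=9: a=4 ⇒ p=285769, q=30996
→ (285769, 30996).  Check: 285769²=81663921361, 85·30996²=81663921360, difference 1.
(x_2, y_2) = (285769·285769 + 85·30996·30996, 285769·30996 + 30996·285769) = (163327842721, 17715391848)

285769 30996
163327842721 17715391848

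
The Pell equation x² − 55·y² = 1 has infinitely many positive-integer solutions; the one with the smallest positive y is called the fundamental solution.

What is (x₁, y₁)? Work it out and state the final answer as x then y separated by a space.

89 12

√55 = [7; 2,2,2,14, …], period ℓ=4 (even) → k=3
step 0: (7, 1)  from 7·(1,0) + (0,1)
step 1: (15, 2)  from 2·(7,1) + (1,0)
step 2: (37, 5)  from 2·(15,2) + (7,1)
step 3: (89, 12)  from 2·(37,5) + (15,2)
(x₁, y₁) = (89, 12);  89² − 55·12² = 1 ✓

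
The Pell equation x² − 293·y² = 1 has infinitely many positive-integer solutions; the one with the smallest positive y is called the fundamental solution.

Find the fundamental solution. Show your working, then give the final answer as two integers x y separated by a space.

12320649 719780

[17; 8,1,1,8,34] for √293; ℓ=5 ⇒ convergent index 9
k=0  a_k=17  p_k/q_k = 17/1
k=1  a_k=8  p_k/q_k = 137/8
…
k=4  a_k=8  p_k/q_k = 2482/145
…
k=6  a_k=8  p_k/q_k = 679914/39721
…
k=8  a_k=1  p_k/q_k = 1444507/84389
k=9  a_k=8  p_k/q_k = 12320649/719780
fundamental: x₁=12320649, y₁=719780  (since 151798391781201 − 293·518083248400 = 1)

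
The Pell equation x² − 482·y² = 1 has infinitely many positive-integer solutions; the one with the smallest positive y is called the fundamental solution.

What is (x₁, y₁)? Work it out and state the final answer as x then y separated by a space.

[21; 1,20,1,42] for √482; ℓ=4 ⇒ convergent index 3
step 0: (21, 1)  from 21·(1,0) + (0,1)
…
step 2: (461, 21)  from 20·(22,1) + (21,1)
step 3: (483, 22)  from 1·(461,21) + (22,1)
(x₁, y₁) = (483, 22);  483² − 482·22² = 1 ✓

483 22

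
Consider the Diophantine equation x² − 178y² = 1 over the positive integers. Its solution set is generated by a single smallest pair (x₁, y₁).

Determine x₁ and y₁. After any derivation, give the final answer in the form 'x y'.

1601 120

√178 → a₀=13, period (2,1,12,1,2,26); ℓ=6 even so k=5
a_0=13:  p_0=13·1+0=13,  q_0=13·0+1=1
…
a_4=1:  p_4=1·507+40=547,  q_4=1·38+3=41
a_5=2:  p_5=2·547+507=1601,  q_5=2·41+38=120
→ (1601, 120).  Check: 1601²=2563201, 178·120²=2563200, difference 1.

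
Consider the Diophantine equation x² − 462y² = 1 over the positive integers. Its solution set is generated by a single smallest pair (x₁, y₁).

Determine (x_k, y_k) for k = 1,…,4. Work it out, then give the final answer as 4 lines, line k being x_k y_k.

43 2
3697 172
317899 14790
27335617 1271768

√462 = [21; 2,42, …], period ℓ=2 (even) → k=1
i=0: a=21 ⇒ p=21, q=1
i=1: a=2 ⇒ p=43, q=2
→ (43, 2).  Check: 43²=1849, 462·2²=1848, difference 1.
(x_2, y_2) = (43·43 + 462·2·2, 43·2 + 2·43) = (3697, 172)
(x_3, y_3) = (43·3697 + 462·2·172, 43·172 + 2·3697) = (317899, 14790)
(x_4, y_4) = (43·317899 + 462·2·14790, 43·14790 + 2·317899) = (27335617, 1271768)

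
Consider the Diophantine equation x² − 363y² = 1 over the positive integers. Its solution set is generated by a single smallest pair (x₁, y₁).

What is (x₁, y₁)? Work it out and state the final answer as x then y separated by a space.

362 19

√363 = [19; 19,38, …], period ℓ=2 (even) → k=1
k=0  a_k=19  p_k/q_k = 19/1
k=1  a_k=19  p_k/q_k = 362/19
(x₁, y₁) = (362, 19);  362² − 363·19² = 1 ✓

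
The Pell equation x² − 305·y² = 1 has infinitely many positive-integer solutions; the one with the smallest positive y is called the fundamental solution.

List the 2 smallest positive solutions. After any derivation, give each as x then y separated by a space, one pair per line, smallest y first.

489 28
478241 27384

√305 = [17; 2,6,2,34, …], period ℓ=4 (even) → k=3
a_0=17:  p_0=17·1+0=17,  q_0=17·0+1=1
a_1=2:  p_1=2·17+1=35,  q_1=2·1+0=2
a_2=6:  p_2=6·35+17=227,  q_2=6·2+1=13
a_3=2:  p_3=2·227+35=489,  q_3=2·13+2=28
(x₁, y₁) = (489, 28);  489² − 305·28² = 1 ✓
(489+28√305)^2 = 478241 + 27384√305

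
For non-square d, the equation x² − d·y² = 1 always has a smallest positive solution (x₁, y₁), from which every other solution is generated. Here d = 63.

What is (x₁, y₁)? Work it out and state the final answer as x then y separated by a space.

8 1

d=63: √d = [7; 1,14] (ℓ=2, even), read p_1/q_1
step 0: (7, 1)  from 7·(1,0) + (0,1)
step 1: (8, 1)  from 1·(7,1) + (1,0)
→ (8, 1).  Check: 8²=64, 63·1²=63, difference 1.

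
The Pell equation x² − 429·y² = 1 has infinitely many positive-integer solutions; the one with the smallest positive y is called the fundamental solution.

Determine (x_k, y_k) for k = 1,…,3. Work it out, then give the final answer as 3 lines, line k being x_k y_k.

d=429: √d = [20; 1,2,2,9,1,12,1,9,2,2,1,40] (ℓ=12, even), read p_11/q_11
k=0  a_k=20  p_k/q_k = 20/1
…
k=4  a_k=9  p_k/q_k = 1367/66
k=5  a_k=1  p_k/q_k = 1512/73
…
k=7  a_k=1  p_k/q_k = 21023/1015
…
k=9  a_k=2  p_k/q_k = 438459/21169
k=10  a_k=2  p_k/q_k = 1085636/52415
k=11  a_k=1  p_k/q_k = 1524095/73584
→ (1524095, 73584).  Check: 1524095²=2322865569025, 429·73584²=2322865569024, difference 1.
k=2:  x_2 = 1524095·1524095+429·73584·73584 = 4645731138049,  y_2 = 1524095·73584+73584·1524095 = 224298012960
k=3:  x_3 = 1524095·4645731138049+429·73584·224298012960 = 14161071197688057215,  y_3 = 1524095·224298012960+73584·4645731138049 = 683702960124468816

1524095 73584
4645731138049 224298012960
14161071197688057215 683702960124468816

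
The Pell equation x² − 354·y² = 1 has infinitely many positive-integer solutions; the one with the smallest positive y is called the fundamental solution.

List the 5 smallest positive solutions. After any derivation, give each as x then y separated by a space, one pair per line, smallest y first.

258065 13716
133195088449 7079239080
68745981000924305 3653807666346684
35481863173873866451201 1885839750824434773840
18313254039862772710457447825 973338470589361712155692516

√354 = [18; 1,4,2,2,18,2,2,4,1,36, …], period ℓ=10 (even) → k=9
i=0: a=18 ⇒ p=18, q=1
i=1: a=1 ⇒ p=19, q=1
i=2: a=4 ⇒ p=94, q=5
i=3: a=2 ⇒ p=207, q=11
…
i=5: a=18 ⇒ p=9351, q=497
i=6: a=2 ⇒ p=19210, q=1021
…
i=8: a=4 ⇒ p=210294, q=11177
i=9: a=1 ⇒ p=258065, q=13716
→ (258065, 13716).  Check: 258065²=66597544225, 354·13716²=66597544224, difference 1.
(258065+13716√354)^2 = 133195088449 + 7079239080√354
(258065+13716√354)^3 = 68745981000924305 + 3653807666346684√354
(258065+13716√354)^4 = 35481863173873866451201 + 1885839750824434773840√354
(258065+13716√354)^5 = 18313254039862772710457447825 + 973338470589361712155692516√354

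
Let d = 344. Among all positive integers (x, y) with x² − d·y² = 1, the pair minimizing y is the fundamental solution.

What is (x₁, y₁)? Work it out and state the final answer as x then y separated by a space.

10405 561

√344 = [18; 1,1,4,1,3,1,4,1,1,36, …], period ℓ=10 (even) → k=9
step 0: (18, 1)  from 18·(1,0) + (0,1)
step 1: (19, 1)  from 1·(18,1) + (1,0)
step 2: (37, 2)  from 1·(19,1) + (18,1)
…
step 6: (983, 53)  from 1·(779,42) + (204,11)
…
step 8: (5694, 307)  from 1·(4711,254) + (983,53)
step 9: (10405, 561)  from 1·(5694,307) + (4711,254)
fundamental: x₁=10405, y₁=561  (since 108264025 − 344·314721 = 1)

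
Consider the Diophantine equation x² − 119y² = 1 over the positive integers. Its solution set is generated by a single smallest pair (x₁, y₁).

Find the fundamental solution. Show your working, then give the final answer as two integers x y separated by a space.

√119 → a₀=10, period (1,9,1,20); ℓ=4 even so k=3
i=0: a=10 ⇒ p=10, q=1
i=1: a=1 ⇒ p=11, q=1
i=2: a=9 ⇒ p=109, q=10
i=3: a=1 ⇒ p=120, q=11
(x₁, y₁) = (120, 11);  120² − 119·11² = 1 ✓

120 11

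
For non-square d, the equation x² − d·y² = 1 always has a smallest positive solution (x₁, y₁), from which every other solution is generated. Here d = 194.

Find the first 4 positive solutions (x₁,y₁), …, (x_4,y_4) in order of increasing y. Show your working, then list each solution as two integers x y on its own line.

195 14
76049 5460
29658915 2129386
11566900801 830455080

√194 → a₀=13, period (1,12,1,26); ℓ=4 even so k=3
a_0=13:  p_0=13·1+0=13,  q_0=13·0+1=1
a_1=1:  p_1=1·13+1=14,  q_1=1·1+0=1
a_2=12:  p_2=12·14+13=181,  q_2=12·1+1=13
a_3=1:  p_3=1·181+14=195,  q_3=1·13+1=14
fundamental: x₁=195, y₁=14  (since 38025 − 194·196 = 1)
(x_2, y_2) = (195·195 + 194·14·14, 195·14 + 14·195) = (76049, 5460)
(x_3, y_3) = (195·76049 + 194·14·5460, 195·5460 + 14·76049) = (29658915, 2129386)
(x_4, y_4) = (195·29658915 + 194·14·2129386, 195·2129386 + 14·29658915) = (11566900801, 830455080)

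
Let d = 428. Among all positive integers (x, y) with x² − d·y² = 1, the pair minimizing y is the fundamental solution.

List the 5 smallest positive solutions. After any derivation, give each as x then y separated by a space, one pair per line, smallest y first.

d=428: √d = [20; 1,2,4,1,5,10,5,1,4,2,1,40] (ℓ=12, even), read p_11/q_11
a_0=20:  p_0=20·1+0=20,  q_0=20·0+1=1
…
a_4=1:  p_4=1·269+62=331,  q_4=1·13+3=16
…
a_6=10:  p_6=10·1924+331=19571,  q_6=10·93+16=946
…
a_8=1:  p_8=1·99779+19571=119350,  q_8=1·4823+946=5769
…
a_10=2:  p_10=2·577179+119350=1273708,  q_10=2·27899+5769=61567
a_11=1:  p_11=1·1273708+577179=1850887,  q_11=1·61567+27899=89466
(x₁, y₁) = (1850887, 89466);  1850887² − 428·89466² = 1 ✓
n=2: (1850887,89466)∘(1850887,89466) = (1850887·1850887+428·89466·89466, 1850887·89466+89466·1850887) = (6851565373537,331182912684)
n=3: (6851565373537,331182912684)∘(1850887,89466) = (1850887·6851565373537+428·89466·331182912684, 1850887·331182912684+89466·6851565373537) = (25362946559057703751,1225964295417811950)
n=4: (25362946559057703751,1225964295417811950)∘(1850887,89466) = (1850887·25362946559057703751+428·89466·1225964295417811950, 1850887·1225964295417811950+89466·25362946559057703751) = (93887896135702420679780737,4538242753705644230486616)
n=5: (93887896135702420679780737,4538242753705644230486616)∘(1850887,89466) = (1850887·93887896135702420679780737+428·89466·4538242753705644230486616, 1850887·4538242753705644230486616+89466·93887896135702420679780737) = (347551772829818329662915600223687,16799549031354731501369944644834)

1850887 89466
6851565373537 331182912684
25362946559057703751 1225964295417811950
93887896135702420679780737 4538242753705644230486616
347551772829818329662915600223687 16799549031354731501369944644834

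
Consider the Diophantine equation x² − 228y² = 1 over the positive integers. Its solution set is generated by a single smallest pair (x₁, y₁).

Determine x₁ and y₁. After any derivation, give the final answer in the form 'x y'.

151 10

[15; 10,30] for √228; ℓ=2 ⇒ convergent index 1
a_0=15:  p_0=15·1+0=15,  q_0=15·0+1=1
a_1=10:  p_1=10·15+1=151,  q_1=10·1+0=10
→ (151, 10).  Check: 151²=22801, 228·10²=22800, difference 1.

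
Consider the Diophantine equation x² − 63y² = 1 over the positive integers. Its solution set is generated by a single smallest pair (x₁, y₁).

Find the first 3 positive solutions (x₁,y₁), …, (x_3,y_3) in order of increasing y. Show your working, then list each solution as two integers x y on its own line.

8 1
127 16
2024 255

√63 = [7; 1,14, …], period ℓ=2 (even) → k=1
k=0  a_k=7  p_k/q_k = 7/1
k=1  a_k=1  p_k/q_k = 8/1
→ (8, 1).  Check: 8²=64, 63·1²=63, difference 1.
n=2: (8,1)∘(8,1) = (8·8+63·1·1, 8·1+1·8) = (127,16)
n=3: (127,16)∘(8,1) = (8·127+63·1·16, 8·16+1·127) = (2024,255)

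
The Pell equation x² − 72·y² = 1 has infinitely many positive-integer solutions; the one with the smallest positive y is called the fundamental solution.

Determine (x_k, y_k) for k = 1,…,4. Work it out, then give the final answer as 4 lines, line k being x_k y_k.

√72 → a₀=8, period (2,16); ℓ=2 even so k=1
step 0: (8, 1)  from 8·(1,0) + (0,1)
step 1: (17, 2)  from 2·(8,1) + (1,0)
(x₁, y₁) = (17, 2);  17² − 72·2² = 1 ✓
(x_2, y_2) = (17·17 + 72·2·2, 17·2 + 2·17) = (577, 68)
(x_3, y_3) = (17·577 + 72·2·68, 17·68 + 2·577) = (19601, 2310)
(x_4, y_4) = (17·19601 + 72·2·2310, 17·2310 + 2·19601) = (665857, 78472)

17 2
577 68
19601 2310
665857 78472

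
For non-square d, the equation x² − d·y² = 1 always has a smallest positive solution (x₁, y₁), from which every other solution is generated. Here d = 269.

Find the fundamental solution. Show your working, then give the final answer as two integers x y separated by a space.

[16; 2,2,32] for √269; ℓ=3 ⇒ convergent index 5
k=0  a_k=16  p_k/q_k = 16/1
…
k=3  a_k=32  p_k/q_k = 2657/162
k=4  a_k=2  p_k/q_k = 5396/329
k=5  a_k=2  p_k/q_k = 13449/820
(x₁, y₁) = (13449, 820);  13449² − 269·820² = 1 ✓

13449 820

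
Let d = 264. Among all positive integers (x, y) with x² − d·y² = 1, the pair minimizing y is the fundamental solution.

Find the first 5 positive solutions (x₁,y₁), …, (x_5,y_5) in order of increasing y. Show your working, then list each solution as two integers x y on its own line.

[16; 4,32] for √264; ℓ=2 ⇒ convergent index 1
k=0  a_k=16  p_k/q_k = 16/1
k=1  a_k=4  p_k/q_k = 65/4
→ (65, 4).  Check: 65²=4225, 264·4²=4224, difference 1.
k=2:  x_2 = 65·65+264·4·4 = 8449,  y_2 = 65·4+4·65 = 520
k=3:  x_3 = 65·8449+264·4·520 = 1098305,  y_3 = 65·520+4·8449 = 67596
k=4:  x_4 = 65·1098305+264·4·67596 = 142771201,  y_4 = 65·67596+4·1098305 = 8786960
k=5:  x_5 = 65·142771201+264·4·8786960 = 18559157825,  y_5 = 65·8786960+4·142771201 = 1142237204

65 4
8449 520
1098305 67596
142771201 8786960
18559157825 1142237204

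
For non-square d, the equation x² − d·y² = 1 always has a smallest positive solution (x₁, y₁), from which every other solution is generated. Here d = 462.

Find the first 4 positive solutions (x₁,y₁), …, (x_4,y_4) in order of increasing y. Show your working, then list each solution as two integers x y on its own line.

√462 → a₀=21, period (2,42); ℓ=2 even so k=1
a_0=21:  p_0=21·1+0=21,  q_0=21·0+1=1
a_1=2:  p_1=2·21+1=43,  q_1=2·1+0=2
(x₁, y₁) = (43, 2);  43² − 462·2² = 1 ✓
(43+2√462)^2 = 3697 + 172√462
(43+2√462)^3 = 317899 + 14790√462
(43+2√462)^4 = 27335617 + 1271768√462

43 2
3697 172
317899 14790
27335617 1271768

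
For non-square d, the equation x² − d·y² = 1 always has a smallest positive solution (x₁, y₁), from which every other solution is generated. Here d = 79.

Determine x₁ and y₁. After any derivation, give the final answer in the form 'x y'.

80 9

[8; 1,7,1,16] for √79; ℓ=4 ⇒ convergent index 3
a_0=8:  p_0=8·1+0=8,  q_0=8·0+1=1
…
a_2=7:  p_2=7·9+8=71,  q_2=7·1+1=8
a_3=1:  p_3=1·71+9=80,  q_3=1·8+1=9
(x₁, y₁) = (80, 9);  80² − 79·9² = 1 ✓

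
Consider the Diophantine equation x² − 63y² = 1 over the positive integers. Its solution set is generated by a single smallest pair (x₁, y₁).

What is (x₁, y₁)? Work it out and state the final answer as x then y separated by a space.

d=63: √d = [7; 1,14] (ℓ=2, even), read p_1/q_1
a_0=7:  p_0=7·1+0=7,  q_0=7·0+1=1
a_1=1:  p_1=1·7+1=8,  q_1=1·1+0=1
fundamental: x₁=8, y₁=1  (since 64 − 63·1 = 1)

8 1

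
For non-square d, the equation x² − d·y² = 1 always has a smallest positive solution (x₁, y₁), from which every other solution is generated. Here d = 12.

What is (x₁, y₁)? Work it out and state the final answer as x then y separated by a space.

[3; 2,6] for √12; ℓ=2 ⇒ convergent index 1
step 0: (3, 1)  from 3·(1,0) + (0,1)
step 1: (7, 2)  from 2·(3,1) + (1,0)
(x₁, y₁) = (7, 2);  7² − 12·2² = 1 ✓

7 2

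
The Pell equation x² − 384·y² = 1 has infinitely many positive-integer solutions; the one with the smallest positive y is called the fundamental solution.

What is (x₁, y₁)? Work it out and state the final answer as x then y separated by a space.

[19; 1,1,2,9,2,1,1,38] for √384; ℓ=8 ⇒ convergent index 7
a_0=19:  p_0=19·1+0=19,  q_0=19·0+1=1
a_1=1:  p_1=1·19+1=20,  q_1=1·1+0=1
a_2=1:  p_2=1·20+19=39,  q_2=1·1+1=2
a_3=2:  p_3=2·39+20=98,  q_3=2·2+1=5
…
a_6=1:  p_6=1·1940+921=2861,  q_6=1·99+47=146
a_7=1:  p_7=1·2861+1940=4801,  q_7=1·146+99=245
fundamental: x₁=4801, y₁=245  (since 23049601 − 384·60025 = 1)

4801 245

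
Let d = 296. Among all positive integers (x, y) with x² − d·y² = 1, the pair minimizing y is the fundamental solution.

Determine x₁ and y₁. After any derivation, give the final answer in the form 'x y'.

√296 = [17; 4,1,7,1,4,34, …], period ℓ=6 (even) → k=5
a_0=17:  p_0=17·1+0=17,  q_0=17·0+1=1
a_1=4:  p_1=4·17+1=69,  q_1=4·1+0=4
a_2=1:  p_2=1·69+17=86,  q_2=1·4+1=5
a_3=7:  p_3=7·86+69=671,  q_3=7·5+4=39
a_4=1:  p_4=1·671+86=757,  q_4=1·39+5=44
a_5=4:  p_5=4·757+671=3699,  q_5=4·44+39=215
fundamental: x₁=3699, y₁=215  (since 13682601 − 296·46225 = 1)

3699 215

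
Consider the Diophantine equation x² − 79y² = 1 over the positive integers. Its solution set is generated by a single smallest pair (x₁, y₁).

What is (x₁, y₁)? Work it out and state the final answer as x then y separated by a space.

80 9

d=79: √d = [8; 1,7,1,16] (ℓ=4, even), read p_3/q_3
i=0: a=8 ⇒ p=8, q=1
…
i=2: a=7 ⇒ p=71, q=8
i=3: a=1 ⇒ p=80, q=9
(x₁, y₁) = (80, 9);  80² − 79·9² = 1 ✓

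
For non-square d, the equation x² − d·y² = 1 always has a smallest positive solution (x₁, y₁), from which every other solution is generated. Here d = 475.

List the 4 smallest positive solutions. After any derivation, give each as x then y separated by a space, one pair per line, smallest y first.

57799 2652
6681448801 306565896
772362118440199 35438404443156
89283516160768675201 4096608676513381392

√475 → a₀=21, period (1,3,1,6,2,6,1,3,1,42); ℓ=10 even so k=9
k=0  a_k=21  p_k/q_k = 21/1
…
k=2  a_k=3  p_k/q_k = 87/4
…
k=5  a_k=2  p_k/q_k = 1591/73
k=6  a_k=6  p_k/q_k = 10287/472
k=7  a_k=1  p_k/q_k = 11878/545
k=8  a_k=3  p_k/q_k = 45921/2107
k=9  a_k=1  p_k/q_k = 57799/2652
(x₁, y₁) = (57799, 2652);  57799² − 475·2652² = 1 ✓
(x_2, y_2) = (57799·57799 + 475·2652·2652, 57799·2652 + 2652·57799) = (6681448801, 306565896)
(x_3, y_3) = (57799·6681448801 + 475·2652·306565896, 57799·306565896 + 2652·6681448801) = (772362118440199, 35438404443156)
(x_4, y_4) = (57799·772362118440199 + 475·2652·35438404443156, 57799·35438404443156 + 2652·772362118440199) = (89283516160768675201, 4096608676513381392)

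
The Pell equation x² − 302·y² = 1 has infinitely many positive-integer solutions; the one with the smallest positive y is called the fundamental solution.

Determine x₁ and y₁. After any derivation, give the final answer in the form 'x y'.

√302 = [17; 2,1,1,1,4,…,1,2,34, …], period ℓ=16 (even) → k=15
a_0=17:  p_0=17·1+0=17,  q_0=17·0+1=1
a_1=2:  p_1=2·17+1=35,  q_1=2·1+0=2
…
a_8=16:  p_8=16·2068+1425=34513,  q_8=16·119+82=1986
…
a_12=1:  p_12=1·467281+107675=574956,  q_12=1·26889+6196=33085
a_13=1:  p_13=1·574956+467281=1042237,  q_13=1·33085+26889=59974
a_14=1:  p_14=1·1042237+574956=1617193,  q_14=1·59974+33085=93059
a_15=2:  p_15=2·1617193+1042237=4276623,  q_15=2·93059+59974=246092
fundamental: x₁=4276623, y₁=246092  (since 18289504284129 − 302·60561272464 = 1)

4276623 246092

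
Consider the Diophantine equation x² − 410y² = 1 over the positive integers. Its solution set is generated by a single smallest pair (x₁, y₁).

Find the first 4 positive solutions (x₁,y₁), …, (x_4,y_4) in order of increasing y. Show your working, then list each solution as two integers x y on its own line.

81 4
13121 648
2125521 104972
344321281 17004816

√410 = [20; 4,40, …], period ℓ=2 (even) → k=1
i=0: a=20 ⇒ p=20, q=1
i=1: a=4 ⇒ p=81, q=4
fundamental: x₁=81, y₁=4  (since 6561 − 410·16 = 1)
(81+4√410)^2 = 13121 + 648√410
(81+4√410)^3 = 2125521 + 104972√410
(81+4√410)^4 = 344321281 + 17004816√410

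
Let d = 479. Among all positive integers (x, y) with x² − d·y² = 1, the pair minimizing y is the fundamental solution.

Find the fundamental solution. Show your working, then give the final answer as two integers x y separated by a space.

2989440 136591

√479 = [21; 1,7,1,3,2,21,2,3,1,7,1,42, …], period ℓ=12 (even) → k=11
a_0=21:  p_0=21·1+0=21,  q_0=21·0+1=1
a_1=1:  p_1=1·21+1=22,  q_1=1·1+0=1
a_2=7:  p_2=7·22+21=175,  q_2=7·1+1=8
…
a_5=2:  p_5=2·766+197=1729,  q_5=2·35+9=79
…
a_7=2:  p_7=2·37075+1729=75879,  q_7=2·1694+79=3467
a_8=3:  p_8=3·75879+37075=264712,  q_8=3·3467+1694=12095
a_9=1:  p_9=1·264712+75879=340591,  q_9=1·12095+3467=15562
a_10=7:  p_10=7·340591+264712=2648849,  q_10=7·15562+12095=121029
a_11=1:  p_11=1·2648849+340591=2989440,  q_11=1·121029+15562=136591
→ (2989440, 136591).  Check: 2989440²=8936751513600, 479·136591²=8936751513599, difference 1.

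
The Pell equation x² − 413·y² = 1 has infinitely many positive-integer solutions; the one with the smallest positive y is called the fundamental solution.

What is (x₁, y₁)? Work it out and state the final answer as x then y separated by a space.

113399 5580

√413 → a₀=20, period (3,9,1,4,1,9,3,40); ℓ=8 even so k=7
k=0  a_k=20  p_k/q_k = 20/1
…
k=5  a_k=1  p_k/q_k = 3719/183
k=6  a_k=9  p_k/q_k = 36560/1799
k=7  a_k=3  p_k/q_k = 113399/5580
(x₁, y₁) = (113399, 5580);  113399² − 413·5580² = 1 ✓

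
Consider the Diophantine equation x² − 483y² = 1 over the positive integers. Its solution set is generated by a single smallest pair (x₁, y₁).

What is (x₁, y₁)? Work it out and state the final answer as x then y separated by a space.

√483 → a₀=21, period (1,42); ℓ=2 even so k=1
a_0=21:  p_0=21·1+0=21,  q_0=21·0+1=1
a_1=1:  p_1=1·21+1=22,  q_1=1·1+0=1
(x₁, y₁) = (22, 1);  22² − 483·1² = 1 ✓

22 1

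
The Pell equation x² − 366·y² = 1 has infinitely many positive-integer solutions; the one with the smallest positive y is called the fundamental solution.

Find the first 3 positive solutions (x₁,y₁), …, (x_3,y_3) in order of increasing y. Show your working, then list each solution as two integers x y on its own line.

907925 47458
1648655611249 86176609300
2993711291685588725 156483795997357542

√366 → a₀=19, period (7,1,1,1,2,12,2,1,1,1,7,38); ℓ=12 even so k=11
step 0: (19, 1)  from 19·(1,0) + (0,1)
step 1: (134, 7)  from 7·(19,1) + (1,0)
step 2: (153, 8)  from 1·(134,7) + (19,1)
step 3: (287, 15)  from 1·(153,8) + (134,7)
step 4: (440, 23)  from 1·(287,15) + (153,8)
…
step 6: (14444, 755)  from 12·(1167,61) + (440,23)
…
step 8: (44499, 2326)  from 1·(30055,1571) + (14444,755)
step 9: (74554, 3897)  from 1·(44499,2326) + (30055,1571)
step 10: (119053, 6223)  from 1·(74554,3897) + (44499,2326)
step 11: (907925, 47458)  from 7·(119053,6223) + (74554,3897)
fundamental: x₁=907925, y₁=47458  (since 824327805625 − 366·2252261764 = 1)
n=2: (907925,47458)∘(907925,47458) = (907925·907925+366·47458·47458, 907925·47458+47458·907925) = (1648655611249,86176609300)
n=3: (1648655611249,86176609300)∘(907925,47458) = (907925·1648655611249+366·47458·86176609300, 907925·86176609300+47458·1648655611249) = (2993711291685588725,156483795997357542)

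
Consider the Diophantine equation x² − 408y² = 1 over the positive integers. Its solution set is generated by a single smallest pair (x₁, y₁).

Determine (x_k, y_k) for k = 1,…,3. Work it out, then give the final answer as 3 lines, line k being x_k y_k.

d=408: √d = [20; 5,40] (ℓ=2, even), read p_1/q_1
k=0  a_k=20  p_k/q_k = 20/1
k=1  a_k=5  p_k/q_k = 101/5
→ (101, 5).  Check: 101²=10201, 408·5²=10200, difference 1.
(x_2, y_2) = (101·101 + 408·5·5, 101·5 + 5·101) = (20401, 1010)
(x_3, y_3) = (101·20401 + 408·5·1010, 101·1010 + 5·20401) = (4120901, 204015)

101 5
20401 1010
4120901 204015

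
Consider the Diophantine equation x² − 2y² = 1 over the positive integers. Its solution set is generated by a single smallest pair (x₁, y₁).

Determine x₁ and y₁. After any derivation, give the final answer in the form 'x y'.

3 2

[1; 2] for √2; ℓ=1 ⇒ convergent index 1
k=0  a_k=1  p_k/q_k = 1/1
k=1  a_k=2  p_k/q_k = 3/2
(x₁, y₁) = (3, 2);  3² − 2·2² = 1 ✓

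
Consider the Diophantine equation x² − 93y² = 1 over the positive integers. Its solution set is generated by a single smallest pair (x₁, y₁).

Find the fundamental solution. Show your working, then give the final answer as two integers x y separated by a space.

√93 → a₀=9, period (1,1,1,4,6,4,1,1,1,18); ℓ=10 even so k=9
k=0  a_k=9  p_k/q_k = 9/1
k=1  a_k=1  p_k/q_k = 10/1
…
k=5  a_k=6  p_k/q_k = 839/87
…
k=8  a_k=1  p_k/q_k = 7821/811
k=9  a_k=1  p_k/q_k = 12151/1260
fundamental: x₁=12151, y₁=1260  (since 147646801 − 93·1587600 = 1)

12151 1260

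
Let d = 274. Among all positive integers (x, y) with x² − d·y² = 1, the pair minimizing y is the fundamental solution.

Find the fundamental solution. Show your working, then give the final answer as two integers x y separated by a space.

3959299 239190

√274 = [16; 1,1,4,4,1,1,32, …], period ℓ=7 (odd) → k=13
i=0: a=16 ⇒ p=16, q=1
…
i=2: a=1 ⇒ p=33, q=2
i=3: a=4 ⇒ p=149, q=9
i=4: a=4 ⇒ p=629, q=38
i=5: a=1 ⇒ p=778, q=47
i=6: a=1 ⇒ p=1407, q=85
i=7: a=32 ⇒ p=45802, q=2767
i=8: a=1 ⇒ p=47209, q=2852
i=9: a=1 ⇒ p=93011, q=5619
i=10: a=4 ⇒ p=419253, q=25328
…
i=12: a=1 ⇒ p=2189276, q=132259
i=13: a=1 ⇒ p=3959299, q=239190
→ (3959299, 239190).  Check: 3959299²=15676048571401, 274·239190²=15676048571400, difference 1.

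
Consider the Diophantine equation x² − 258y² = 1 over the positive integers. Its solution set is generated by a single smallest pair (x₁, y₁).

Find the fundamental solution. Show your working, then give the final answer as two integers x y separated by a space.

[16; 16,32] for √258; ℓ=2 ⇒ convergent index 1
i=0: a=16 ⇒ p=16, q=1
i=1: a=16 ⇒ p=257, q=16
(x₁, y₁) = (257, 16);  257² − 258·16² = 1 ✓

257 16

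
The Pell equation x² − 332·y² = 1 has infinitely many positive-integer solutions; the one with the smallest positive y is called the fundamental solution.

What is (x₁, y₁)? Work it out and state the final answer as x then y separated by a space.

13447 738

d=332: √d = [18; 4,1,1,8,1,1,4,36] (ℓ=8, even), read p_7/q_7
i=0: a=18 ⇒ p=18, q=1
i=1: a=4 ⇒ p=73, q=4
i=2: a=1 ⇒ p=91, q=5
i=3: a=1 ⇒ p=164, q=9
…
i=6: a=1 ⇒ p=2970, q=163
i=7: a=4 ⇒ p=13447, q=738
fundamental: x₁=13447, y₁=738  (since 180821809 − 332·544644 = 1)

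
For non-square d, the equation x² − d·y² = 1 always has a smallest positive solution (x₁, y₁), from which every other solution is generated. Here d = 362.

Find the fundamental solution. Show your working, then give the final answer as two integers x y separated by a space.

√362 → a₀=19, period (38); ℓ=1 odd so k=1
i=0: a=19 ⇒ p=19, q=1
i=1: a=38 ⇒ p=723, q=38
→ (723, 38).  Check: 723²=522729, 362·38²=522728, difference 1.

723 38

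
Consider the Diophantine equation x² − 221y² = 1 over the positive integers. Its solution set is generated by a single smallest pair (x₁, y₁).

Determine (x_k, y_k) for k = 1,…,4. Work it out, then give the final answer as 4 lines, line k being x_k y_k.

√221 → a₀=14, period (1,6,2,6,1,28); ℓ=6 even so k=5
a_0=14:  p_0=14·1+0=14,  q_0=14·0+1=1
a_1=1:  p_1=1·14+1=15,  q_1=1·1+0=1
a_2=6:  p_2=6·15+14=104,  q_2=6·1+1=7
a_3=2:  p_3=2·104+15=223,  q_3=2·7+1=15
a_4=6:  p_4=6·223+104=1442,  q_4=6·15+7=97
a_5=1:  p_5=1·1442+223=1665,  q_5=1·97+15=112
→ (1665, 112).  Check: 1665²=2772225, 221·112²=2772224, difference 1.
n=2: (1665,112)∘(1665,112) = (1665·1665+221·112·112, 1665·112+112·1665) = (5544449,372960)
n=3: (5544449,372960)∘(1665,112) = (1665·5544449+221·112·372960, 1665·372960+112·5544449) = (18463013505,1241956688)
n=4: (18463013505,1241956688)∘(1665,112) = (1665·18463013505+221·112·1241956688, 1665·1241956688+112·18463013505) = (61481829427201,4135715398080)

1665 112
5544449 372960
18463013505 1241956688
61481829427201 4135715398080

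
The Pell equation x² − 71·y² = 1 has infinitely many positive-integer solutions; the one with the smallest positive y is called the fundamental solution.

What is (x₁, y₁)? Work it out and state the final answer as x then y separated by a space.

3480 413

√71 = [8; 2,2,1,7,1,2,2,16, …], period ℓ=8 (even) → k=7
a_0=8:  p_0=8·1+0=8,  q_0=8·0+1=1
…
a_4=7:  p_4=7·59+42=455,  q_4=7·7+5=54
…
a_6=2:  p_6=2·514+455=1483,  q_6=2·61+54=176
a_7=2:  p_7=2·1483+514=3480,  q_7=2·176+61=413
fundamental: x₁=3480, y₁=413  (since 12110400 − 71·170569 = 1)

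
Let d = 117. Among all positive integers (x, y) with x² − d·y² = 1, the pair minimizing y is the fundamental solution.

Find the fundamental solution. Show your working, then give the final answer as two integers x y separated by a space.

649 60

√117 = [10; 1,4,2,4,1,20, …], period ℓ=6 (even) → k=5
k=0  a_k=10  p_k/q_k = 10/1
k=1  a_k=1  p_k/q_k = 11/1
k=2  a_k=4  p_k/q_k = 54/5
k=3  a_k=2  p_k/q_k = 119/11
k=4  a_k=4  p_k/q_k = 530/49
k=5  a_k=1  p_k/q_k = 649/60
(x₁, y₁) = (649, 60);  649² − 117·60² = 1 ✓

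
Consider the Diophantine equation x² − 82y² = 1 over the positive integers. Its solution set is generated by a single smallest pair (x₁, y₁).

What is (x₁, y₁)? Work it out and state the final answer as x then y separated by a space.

d=82: √d = [9; 18] (ℓ=1, odd), read p_1/q_1
a_0=9:  p_0=9·1+0=9,  q_0=9·0+1=1
a_1=18:  p_1=18·9+1=163,  q_1=18·1+0=18
→ (163, 18).  Check: 163²=26569, 82·18²=26568, difference 1.

163 18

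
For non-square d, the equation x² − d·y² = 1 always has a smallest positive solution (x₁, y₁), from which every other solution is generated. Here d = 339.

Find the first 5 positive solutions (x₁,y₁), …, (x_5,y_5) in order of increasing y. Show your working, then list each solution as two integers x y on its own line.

[18; 2,2,2,1,17,1,2,2,2,36] for √339; ℓ=10 ⇒ convergent index 9
i=0: a=18 ⇒ p=18, q=1
…
i=2: a=2 ⇒ p=92, q=5
i=3: a=2 ⇒ p=221, q=12
i=4: a=1 ⇒ p=313, q=17
i=5: a=17 ⇒ p=5542, q=301
i=6: a=1 ⇒ p=5855, q=318
…
i=8: a=2 ⇒ p=40359, q=2192
i=9: a=2 ⇒ p=97970, q=5321
→ (97970, 5321).  Check: 97970²=9598120900, 339·5321²=9598120899, difference 1.
n=2: (97970,5321)∘(97970,5321) = (97970·97970+339·5321·5321, 97970·5321+5321·97970) = (19196241799,1042596740)
n=3: (19196241799,1042596740)∘(97970,5321) = (97970·19196241799+339·5321·1042596740, 97970·1042596740+5321·19196241799) = (3761311617998090,204286405230279)
n=4: (3761311617998090,204286405230279)∘(97970,5321) = (97970·3761311617998090+339·5321·204286405230279, 97970·204286405230279+5321·3761311617998090) = (736991398411349512801,40027878239778270520)
n=5: (736991398411349512801,40027878239778270520)∘(97970,5321) = (97970·736991398411349512801+339·5321·40027878239778270520, 97970·40027878239778270520+5321·736991398411349512801) = (144406094600958511920229850,7843062462097867920458521)

97970 5321
19196241799 1042596740
3761311617998090 204286405230279
736991398411349512801 40027878239778270520
144406094600958511920229850 7843062462097867920458521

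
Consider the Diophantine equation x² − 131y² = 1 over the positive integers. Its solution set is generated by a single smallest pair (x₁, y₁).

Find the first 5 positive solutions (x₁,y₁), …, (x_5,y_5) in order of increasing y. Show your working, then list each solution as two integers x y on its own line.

10610 927
225144199 19670940
4777559892170 417417345873
101379820686703201 8857596059754120
2151279790194282033050 187958187970565080527

√131 = [11; 2,4,11,4,2,22, …], period ℓ=6 (even) → k=5
k=0  a_k=11  p_k/q_k = 11/1
k=1  a_k=2  p_k/q_k = 23/2
k=2  a_k=4  p_k/q_k = 103/9
k=3  a_k=11  p_k/q_k = 1156/101
k=4  a_k=4  p_k/q_k = 4727/413
k=5  a_k=2  p_k/q_k = 10610/927
(x₁, y₁) = (10610, 927);  10610² − 131·927² = 1 ✓
n=2: (10610,927)∘(10610,927) = (10610·10610+131·927·927, 10610·927+927·10610) = (225144199,19670940)
n=3: (225144199,19670940)∘(10610,927) = (10610·225144199+131·927·19670940, 10610·19670940+927·225144199) = (4777559892170,417417345873)
n=4: (4777559892170,417417345873)∘(10610,927) = (10610·4777559892170+131·927·417417345873, 10610·417417345873+927·4777559892170) = (101379820686703201,8857596059754120)
n=5: (101379820686703201,8857596059754120)∘(10610,927) = (10610·101379820686703201+131·927·8857596059754120, 10610·8857596059754120+927·101379820686703201) = (2151279790194282033050,187958187970565080527)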